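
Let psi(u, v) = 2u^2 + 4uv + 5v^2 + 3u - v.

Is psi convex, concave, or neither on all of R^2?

convex

psi is quadratic, so its Hessian is the constant matrix H = [[4, 4], [4, 10]].
det(H) = 24, tr(H) = 14.
det(H) > 0 and tr(H) > 0, so H is positive definite everywhere: convex.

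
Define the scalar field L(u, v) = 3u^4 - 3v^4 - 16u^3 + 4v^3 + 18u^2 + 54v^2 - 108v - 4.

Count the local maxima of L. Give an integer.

L separates as a function of u plus a function of v, so ∇L=0 decouples.
∂L/∂u = 12u(u - 3)(u - 1) = 0 at u ∈ {0, 1, 3}; ∂L/∂v = -12(v - 3)(v - 1)(v + 3) = 0 at v ∈ {-3, 1, 3}.
The Hessian is diagonal: diag(L_uu, L_vv). Second derivatives: L_uu(0)=36, L_uu(1)=-24, L_uu(3)=72; L_vv(-3)=-288, L_vv(1)=96, L_vv(3)=-144.
Local maxima occur where both diagonal entries negative: (1, -3), (1, 3). Count: 2.

2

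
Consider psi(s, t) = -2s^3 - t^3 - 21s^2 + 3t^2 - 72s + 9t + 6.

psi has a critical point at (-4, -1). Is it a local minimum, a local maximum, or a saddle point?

local minimum

The mixed partial ∂²psi/∂s∂t is 0, so the Hessian at any point is diag(psi_ss, psi_tt) = diag(-6(2s + 7), 6(-t + 1)).
At (-4, -1): H = diag(6, 12).
Both eigenvalues are positive, so H is positive definite: a local minimum.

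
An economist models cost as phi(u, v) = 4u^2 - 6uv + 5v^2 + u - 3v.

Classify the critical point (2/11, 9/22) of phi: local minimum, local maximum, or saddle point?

local minimum

The Hessian of phi is constant: H = [[8, -6], [-6, 10]].
det(H) = 8·10 − (-6)² = 44.
det(H) > 0 and tr(H) = 18 > 0, so H is positive definite and the point is a local minimum.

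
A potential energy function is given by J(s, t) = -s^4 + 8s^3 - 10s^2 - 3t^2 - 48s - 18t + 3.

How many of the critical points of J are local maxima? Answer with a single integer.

2

J separates as a function of s plus a function of t, so ∇J=0 decouples.
∂J/∂s = -4(s - 4)(s - 3)(s + 1) = 0 at s ∈ {-1, 3, 4}; ∂J/∂t = -6(t + 3) = 0 at t ∈ {-3}.
The Hessian is diagonal: diag(J_ss, J_tt). Second derivatives: J_ss(-1)=-80, J_ss(3)=16, J_ss(4)=-20; J_tt(-3)=-6.
Local maxima occur where both diagonal entries negative: (-1, -3), (4, -3). Count: 2.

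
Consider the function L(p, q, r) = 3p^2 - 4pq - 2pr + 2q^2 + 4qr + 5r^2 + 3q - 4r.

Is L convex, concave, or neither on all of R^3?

L is quadratic, so its Hessian is the constant matrix H = [[6, -4, -2], [-4, 4, 4], [-2, 4, 10]].
Leading principal minors: 6, 8, 32.
All positive ⇒ H ≻ 0 ⇒ convex.

convex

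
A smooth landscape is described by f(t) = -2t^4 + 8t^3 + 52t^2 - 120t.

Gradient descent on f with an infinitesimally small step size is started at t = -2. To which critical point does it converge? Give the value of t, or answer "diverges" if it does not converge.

1

f'(t) = -8(t - 5)(t - 1)(t + 3), so f'(-2) = -168.
Gradient descent moves in the -f' direction, i.e. t is increasing.
The nearest critical point in that direction is t = 1, where f'' = 128 > 0 (a local minimum). The iterate converges there.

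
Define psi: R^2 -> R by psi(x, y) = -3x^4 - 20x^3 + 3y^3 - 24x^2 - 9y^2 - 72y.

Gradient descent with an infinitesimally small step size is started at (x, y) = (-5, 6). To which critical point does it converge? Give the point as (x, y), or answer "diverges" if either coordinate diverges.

diverges

psi is separable, so gradient descent decouples: x follows -∂psi/∂x, y follows -∂psi/∂y.
∂psi/∂x = -12x(x + 1)(x + 4); at x=-5 this is 240, so x decreases.
∂psi/∂y = 9(y - 4)(y + 2); at y=6 this is 144, so y decreases.
The x-coordinate has no critical point in that direction and runs off to infinity.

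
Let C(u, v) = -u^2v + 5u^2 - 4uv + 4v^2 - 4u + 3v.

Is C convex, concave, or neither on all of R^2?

neither

The term -u^2v is cubic, so the Hessian is not constant.
∂²C/∂u² = -2v + 10, which takes both signs as v varies (negative for sufficiently large v). A diagonal entry of the Hessian changing sign means the Hessian is neither positive- nor negative-semidefinite on all of R^2.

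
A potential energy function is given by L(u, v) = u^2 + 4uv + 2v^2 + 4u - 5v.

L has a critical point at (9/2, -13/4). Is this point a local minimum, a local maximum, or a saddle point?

saddle point

The Hessian of L is constant: H = [[2, 4], [4, 4]].
det(H) = 2·4 − 4² = -8.
Since det(H) < 0, H is indefinite and the critical point is a saddle point.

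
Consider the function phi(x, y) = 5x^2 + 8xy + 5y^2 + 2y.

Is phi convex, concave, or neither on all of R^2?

phi is quadratic, so its Hessian is the constant matrix H = [[10, 8], [8, 10]].
det(H) = 36, tr(H) = 20.
det(H) > 0 and tr(H) > 0, so H is positive definite everywhere: convex.

convex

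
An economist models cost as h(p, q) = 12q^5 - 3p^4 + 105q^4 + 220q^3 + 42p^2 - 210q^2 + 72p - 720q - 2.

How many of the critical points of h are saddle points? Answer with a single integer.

h separates as a function of p plus a function of q, so ∇h=0 decouples.
∂h/∂p = -12(p - 3)(p + 1)(p + 2) = 0 at p ∈ {-2, -1, 3}; ∂h/∂q = 60(q - 1)(q + 1)(q + 3)(q + 4) = 0 at q ∈ {-4, -3, -1, 1}.
The Hessian is diagonal: diag(h_pp, h_qq). Second derivatives: h_pp(-2)=-60, h_pp(-1)=48, h_pp(3)=-240; h_qq(-4)=-900, h_qq(-3)=480, h_qq(-1)=-720, h_qq(1)=2400.
Saddle points occur where the two diagonal entries have opposite signs: (-2, -3), (-2, 1), (-1, -4), (-1, -1), (3, -3), (3, 1). Count: 6.

6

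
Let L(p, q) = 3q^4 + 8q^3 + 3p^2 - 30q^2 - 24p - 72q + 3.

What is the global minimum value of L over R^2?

L(p,q) separates as A(p) + B(q) + 3, so its minimum is min A + min B + 3.
A'(p) = 6p - 24 vanishes at p ∈ {4}; B'(q) = 12(q - 2)(q + 1)(q + 3) vanishes at q ∈ {-3, -1, 2}.
Local minima of A (where A''>0): A(4)=-48. Local minima of B: B(-3)=-27, B(2)=-152.
So the global minimum of L is A(4) + B(2) + 3 = -48 − 152 + 3 = -197, attained at (4, 2).

-197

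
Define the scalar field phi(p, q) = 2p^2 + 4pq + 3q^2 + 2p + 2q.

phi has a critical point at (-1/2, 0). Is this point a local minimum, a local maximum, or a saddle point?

local minimum

The Hessian of phi is constant: H = [[4, 4], [4, 6]].
det(H) = 4·6 − 4² = 8.
det(H) > 0 and tr(H) = 10 > 0, so H is positive definite and the point is a local minimum.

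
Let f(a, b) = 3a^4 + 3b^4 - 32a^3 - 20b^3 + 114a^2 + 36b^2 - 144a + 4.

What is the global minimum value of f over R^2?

-55

f(a,b) separates as P(a) + Q(b) + 4, so its minimum is min P + min Q + 4.
P'(a) = 12(a - 4)(a - 3)(a - 1) vanishes at a ∈ {1, 3, 4}; Q'(b) = 12b(b - 3)(b - 2) vanishes at b ∈ {0, 2, 3}.
Local minima of P (where P''>0): P(1)=-59, P(4)=-32. Local minima of Q: Q(0)=0, Q(3)=27.
So the global minimum of f is P(1) + Q(0) + 4 = -59 + 0 + 4 = -55, attained at (1, 0).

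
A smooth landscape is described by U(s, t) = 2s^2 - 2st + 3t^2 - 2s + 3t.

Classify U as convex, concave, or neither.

U is quadratic, so its Hessian is the constant matrix H = [[4, -2], [-2, 6]].
det(H) = 20, tr(H) = 10.
det(H) > 0 and tr(H) > 0, so H is positive definite everywhere: convex.

convex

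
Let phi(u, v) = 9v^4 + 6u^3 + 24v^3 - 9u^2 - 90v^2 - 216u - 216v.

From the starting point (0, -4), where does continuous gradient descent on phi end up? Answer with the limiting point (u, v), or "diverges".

(4, -3)

phi is separable, so gradient descent decouples: u follows -∂phi/∂u, v follows -∂phi/∂v.
∂phi/∂u = 18(u - 4)(u + 3); at u=0 this is -216, so u increases.
∂phi/∂v = 36(v - 2)(v + 1)(v + 3); at v=-4 this is -648, so v increases.
u converges to its nearest critical value 4 (a local min of the u-part); v converges to -3. The iterate converges to (4, -3).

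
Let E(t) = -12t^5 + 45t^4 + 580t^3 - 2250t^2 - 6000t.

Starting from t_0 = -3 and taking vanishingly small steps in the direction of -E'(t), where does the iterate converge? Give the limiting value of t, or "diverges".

-5

E'(t) = -60(t - 5)(t - 4)(t + 1)(t + 5), so E'(-3) = 13440.
Gradient descent moves in the -E' direction, i.e. t is decreasing.
The nearest critical point in that direction is t = -5, where E'' = 21600 > 0 (a local minimum). The iterate converges there.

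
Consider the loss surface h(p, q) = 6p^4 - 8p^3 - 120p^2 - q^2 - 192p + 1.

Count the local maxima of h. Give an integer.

h separates as a function of p plus a function of q, so ∇h=0 decouples.
∂h/∂p = 24(p - 4)(p + 1)(p + 2) = 0 at p ∈ {-2, -1, 4}; ∂h/∂q = -2q = 0 at q ∈ {0}.
The Hessian is diagonal: diag(h_pp, h_qq). Second derivatives: h_pp(-2)=144, h_pp(-1)=-120, h_pp(4)=720; h_qq(0)=-2.
Local maxima occur where both diagonal entries negative: (-1, 0). Count: 1.

1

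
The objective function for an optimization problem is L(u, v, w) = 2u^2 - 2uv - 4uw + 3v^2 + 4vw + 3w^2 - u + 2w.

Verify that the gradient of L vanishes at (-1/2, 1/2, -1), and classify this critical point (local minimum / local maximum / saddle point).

local minimum

∇L = (4u - 2v - 4w - 1, -2u + 6v + 4w, -4u + 4v + 6w + 2); substituting (-1/2, 1/2, -1) gives ∇L = (0, 0, 0), so (-1/2, 1/2, -1) is indeed a critical point.
The Hessian is constant: H = [[4, -2, -4], [-2, 6, 4], [-4, 4, 6]].
Leading principal minors: Δ₁ = 4, Δ₂ = 20, Δ₃ = 24.
All leading minors are positive, so H is positive definite: a local minimum.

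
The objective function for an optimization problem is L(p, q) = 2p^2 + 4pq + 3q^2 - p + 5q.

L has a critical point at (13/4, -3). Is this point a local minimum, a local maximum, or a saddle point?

local minimum

The Hessian of L is constant: H = [[4, 4], [4, 6]].
det(H) = 4·6 − 4² = 8.
det(H) > 0 and tr(H) = 10 > 0, so H is positive definite and the point is a local minimum.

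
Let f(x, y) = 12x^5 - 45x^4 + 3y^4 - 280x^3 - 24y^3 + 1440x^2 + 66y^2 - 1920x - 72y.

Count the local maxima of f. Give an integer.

f separates as a function of x plus a function of y, so ∇f=0 decouples.
∂f/∂x = 60(x - 4)(x - 2)(x - 1)(x + 4) = 0 at x ∈ {-4, 1, 2, 4}; ∂f/∂y = 12(y - 3)(y - 2)(y - 1) = 0 at y ∈ {1, 2, 3}.
The Hessian is diagonal: diag(f_xx, f_yy). Second derivatives: f_xx(-4)=-14400, f_xx(1)=900, f_xx(2)=-720, f_xx(4)=2880; f_yy(1)=24, f_yy(2)=-12, f_yy(3)=24.
Local maxima occur where both diagonal entries negative: (-4, 2), (2, 2). Count: 2.

2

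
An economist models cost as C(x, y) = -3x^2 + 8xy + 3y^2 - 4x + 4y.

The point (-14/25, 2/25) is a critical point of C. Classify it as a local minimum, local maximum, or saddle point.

The Hessian of C is constant: H = [[-6, 8], [8, 6]].
det(H) = (-6)·6 − 8² = -100.
Since det(H) < 0, H is indefinite and the critical point is a saddle point.

saddle point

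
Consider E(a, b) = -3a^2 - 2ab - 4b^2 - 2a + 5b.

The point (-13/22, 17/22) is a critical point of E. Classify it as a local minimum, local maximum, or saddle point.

The Hessian of E is constant: H = [[-6, -2], [-2, -8]].
det(H) = (-6)·(-8) − (-2)² = 44.
det(H) > 0 and tr(H) = -14 < 0, so H is negative definite and the point is a local maximum.

local maximum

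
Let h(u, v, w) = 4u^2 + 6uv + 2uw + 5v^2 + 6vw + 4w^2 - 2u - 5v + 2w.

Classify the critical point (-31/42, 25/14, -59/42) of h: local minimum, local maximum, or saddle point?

The Hessian is constant: H = [[8, 6, 2], [6, 10, 6], [2, 6, 8]].
Leading principal minors: Δ₁ = 8, Δ₂ = 44, Δ₃ = 168.
All leading minors are positive, so H is positive definite: a local minimum.

local minimum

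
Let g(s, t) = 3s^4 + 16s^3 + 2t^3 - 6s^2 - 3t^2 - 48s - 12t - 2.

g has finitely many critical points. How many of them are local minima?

g separates as a function of s plus a function of t, so ∇g=0 decouples.
∂g/∂s = 12(s - 1)(s + 1)(s + 4) = 0 at s ∈ {-4, -1, 1}; ∂g/∂t = 6(t - 2)(t + 1) = 0 at t ∈ {-1, 2}.
The Hessian is diagonal: diag(g_ss, g_tt). Second derivatives: g_ss(-4)=180, g_ss(-1)=-72, g_ss(1)=120; g_tt(-1)=-18, g_tt(2)=18.
Local minima occur where both diagonal entries positive: (-4, 2), (1, 2). Count: 2.

2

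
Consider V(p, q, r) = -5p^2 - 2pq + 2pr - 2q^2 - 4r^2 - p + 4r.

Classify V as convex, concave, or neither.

concave

V is quadratic, so its Hessian is the constant matrix H = [[-10, -2, 2], [-2, -4, 0], [2, 0, -8]].
Leading principal minors: -10, 36, -272.
Signs alternate −, +, − ⇒ H ≺ 0 ⇒ concave.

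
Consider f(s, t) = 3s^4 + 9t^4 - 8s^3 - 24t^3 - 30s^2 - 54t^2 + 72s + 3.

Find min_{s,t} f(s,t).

-554

f(s,t) separates as P(s) + Q(t) + 3, so its minimum is min P + min Q + 3.
P'(s) = 12(s - 3)(s - 1)(s + 2) vanishes at s ∈ {-2, 1, 3}; Q'(t) = 36t(t - 3)(t + 1) vanishes at t ∈ {-1, 0, 3}.
Local minima of P (where P''>0): P(-2)=-152, P(3)=-27. Local minima of Q: Q(-1)=-21, Q(3)=-405.
So the global minimum of f is P(-2) + Q(3) + 3 = -152 − 405 + 3 = -554, attained at (-2, 3).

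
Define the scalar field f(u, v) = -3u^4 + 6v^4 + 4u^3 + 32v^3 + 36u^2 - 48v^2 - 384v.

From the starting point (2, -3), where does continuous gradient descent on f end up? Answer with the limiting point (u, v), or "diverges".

(0, -4)

f is separable, so gradient descent decouples: u follows -∂f/∂u, v follows -∂f/∂v.
∂f/∂u = -12u(u - 3)(u + 2); at u=2 this is 96, so u decreases.
∂f/∂v = 24(v - 2)(v + 2)(v + 4); at v=-3 this is 120, so v decreases.
u converges to its nearest critical value 0 (a local min of the u-part); v converges to -4. The iterate converges to (0, -4).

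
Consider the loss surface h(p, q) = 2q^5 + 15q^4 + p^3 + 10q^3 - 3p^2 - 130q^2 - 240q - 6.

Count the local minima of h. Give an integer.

2

h separates as a function of p plus a function of q, so ∇h=0 decouples.
∂h/∂p = 3p(p - 2) = 0 at p ∈ {0, 2}; ∂h/∂q = 10(q - 2)(q + 1)(q + 3)(q + 4) = 0 at q ∈ {-4, -3, -1, 2}.
The Hessian is diagonal: diag(h_pp, h_qq). Second derivatives: h_pp(0)=-6, h_pp(2)=6; h_qq(-4)=-180, h_qq(-3)=100, h_qq(-1)=-180, h_qq(2)=900.
Local minima occur where both diagonal entries positive: (2, -3), (2, 2). Count: 2.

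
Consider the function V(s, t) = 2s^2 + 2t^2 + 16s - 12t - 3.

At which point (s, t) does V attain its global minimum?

V(s,t) separates as P(s) + Q(t) − 3, so its minimum is min P + min Q − 3.
P'(s) = 4s + 16 vanishes at s ∈ {-4}; Q'(t) = 4(t - 3) vanishes at t ∈ {3}.
Local minima of P (where P''>0): P(-4)=-32. Local minima of Q: Q(3)=-18.
So the global minimum of V is P(-4) + Q(3) − 3 = -32 − 18 − 3 = -53, attained at (-4, 3).

(-4, 3)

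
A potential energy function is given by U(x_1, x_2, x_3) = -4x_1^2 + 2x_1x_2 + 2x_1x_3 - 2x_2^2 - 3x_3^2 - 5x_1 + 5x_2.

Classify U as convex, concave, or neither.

concave

U is quadratic, so its Hessian is the constant matrix H = [[-8, 2, 2], [2, -4, 0], [2, 0, -6]].
Leading principal minors: -8, 28, -152.
Signs alternate −, +, − ⇒ H ≺ 0 ⇒ concave.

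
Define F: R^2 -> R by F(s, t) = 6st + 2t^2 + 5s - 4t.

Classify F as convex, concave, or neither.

F is quadratic, so its Hessian is the constant matrix H = [[0, 6], [6, 4]].
det(H) = -36, tr(H) = 4.
det(H) < 0, so H is indefinite: neither convex nor concave.

neither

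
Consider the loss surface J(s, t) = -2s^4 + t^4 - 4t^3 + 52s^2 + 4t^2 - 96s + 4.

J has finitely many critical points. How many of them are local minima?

2

J separates as a function of s plus a function of t, so ∇J=0 decouples.
∂J/∂s = -8(s - 3)(s - 1)(s + 4) = 0 at s ∈ {-4, 1, 3}; ∂J/∂t = 4t(t - 2)(t - 1) = 0 at t ∈ {0, 1, 2}.
The Hessian is diagonal: diag(J_ss, J_tt). Second derivatives: J_ss(-4)=-280, J_ss(1)=80, J_ss(3)=-112; J_tt(0)=8, J_tt(1)=-4, J_tt(2)=8.
Local minima occur where both diagonal entries positive: (1, 0), (1, 2). Count: 2.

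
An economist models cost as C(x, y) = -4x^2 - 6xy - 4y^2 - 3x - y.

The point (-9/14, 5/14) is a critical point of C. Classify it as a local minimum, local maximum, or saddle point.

The Hessian of C is constant: H = [[-8, -6], [-6, -8]].
det(H) = (-8)·(-8) − (-6)² = 28.
det(H) > 0 and tr(H) = -16 < 0, so H is negative definite and the point is a local maximum.

local maximum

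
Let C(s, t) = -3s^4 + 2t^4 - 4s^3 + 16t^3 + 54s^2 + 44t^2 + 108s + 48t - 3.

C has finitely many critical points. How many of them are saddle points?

C separates as a function of s plus a function of t, so ∇C=0 decouples.
∂C/∂s = -12(s - 3)(s + 1)(s + 3) = 0 at s ∈ {-3, -1, 3}; ∂C/∂t = 8(t + 1)(t + 2)(t + 3) = 0 at t ∈ {-3, -2, -1}.
The Hessian is diagonal: diag(C_ss, C_tt). Second derivatives: C_ss(-3)=-144, C_ss(-1)=96, C_ss(3)=-288; C_tt(-3)=16, C_tt(-2)=-8, C_tt(-1)=16.
Saddle points occur where the two diagonal entries have opposite signs: (-3, -3), (-3, -1), (-1, -2), (3, -3), (3, -1). Count: 5.

5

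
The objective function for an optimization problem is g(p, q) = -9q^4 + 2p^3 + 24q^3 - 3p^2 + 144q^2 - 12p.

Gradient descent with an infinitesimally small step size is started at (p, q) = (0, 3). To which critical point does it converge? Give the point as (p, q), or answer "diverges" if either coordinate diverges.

(2, 0)

g is separable, so gradient descent decouples: p follows -∂g/∂p, q follows -∂g/∂q.
∂g/∂p = 6(p - 2)(p + 1); at p=0 this is -12, so p increases.
∂g/∂q = -36q(q - 4)(q + 2); at q=3 this is 540, so q decreases.
p converges to its nearest critical value 2 (a local min of the p-part); q converges to 0. The iterate converges to (2, 0).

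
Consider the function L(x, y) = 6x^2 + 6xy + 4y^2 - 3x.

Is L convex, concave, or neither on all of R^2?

L is quadratic, so its Hessian is the constant matrix H = [[12, 6], [6, 8]].
det(H) = 60, tr(H) = 20.
det(H) > 0 and tr(H) > 0, so H is positive definite everywhere: convex.

convex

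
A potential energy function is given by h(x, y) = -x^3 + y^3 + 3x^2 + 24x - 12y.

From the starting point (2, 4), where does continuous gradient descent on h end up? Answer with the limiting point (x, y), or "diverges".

(-2, 2)

h is separable, so gradient descent decouples: x follows -∂h/∂x, y follows -∂h/∂y.
∂h/∂x = -3(x - 4)(x + 2); at x=2 this is 24, so x decreases.
∂h/∂y = 3(y - 2)(y + 2); at y=4 this is 36, so y decreases.
x converges to its nearest critical value -2 (a local min of the x-part); y converges to 2. The iterate converges to (-2, 2).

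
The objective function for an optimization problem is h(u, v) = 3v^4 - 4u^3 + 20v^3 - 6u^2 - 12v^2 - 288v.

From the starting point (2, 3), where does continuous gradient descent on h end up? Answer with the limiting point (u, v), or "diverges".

diverges

h is separable, so gradient descent decouples: u follows -∂h/∂u, v follows -∂h/∂v.
∂h/∂u = -12u(u + 1); at u=2 this is -72, so u increases.
∂h/∂v = 12(v - 2)(v + 3)(v + 4); at v=3 this is 504, so v decreases.
The u-coordinate has no critical point in that direction and runs off to infinity.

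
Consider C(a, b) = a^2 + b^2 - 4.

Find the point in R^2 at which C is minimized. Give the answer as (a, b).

(0, 0)

C(a,b) separates as P(a) + Q(b) − 4, so its minimum is min P + min Q − 4.
P'(a) = 2a vanishes at a ∈ {0}; Q'(b) = 2b vanishes at b ∈ {0}.
Local minima of P (where P''>0): P(0)=0. Local minima of Q: Q(0)=0.
So the global minimum of C is P(0) + Q(0) − 4 = 0 + 0 − 4 = -4, attained at (0, 0).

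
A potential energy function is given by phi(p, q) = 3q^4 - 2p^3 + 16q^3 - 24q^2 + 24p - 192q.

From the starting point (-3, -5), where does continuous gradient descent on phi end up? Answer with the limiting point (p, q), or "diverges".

(-2, -4)

phi is separable, so gradient descent decouples: p follows -∂phi/∂p, q follows -∂phi/∂q.
∂phi/∂p = -6(p - 2)(p + 2); at p=-3 this is -30, so p increases.
∂phi/∂q = 12(q - 2)(q + 2)(q + 4); at q=-5 this is -252, so q increases.
p converges to its nearest critical value -2 (a local min of the p-part); q converges to -4. The iterate converges to (-2, -4).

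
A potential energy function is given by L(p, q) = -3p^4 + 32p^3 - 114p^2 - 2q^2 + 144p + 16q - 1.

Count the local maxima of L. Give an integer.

L separates as a function of p plus a function of q, so ∇L=0 decouples.
∂L/∂p = -12(p - 4)(p - 3)(p - 1) = 0 at p ∈ {1, 3, 4}; ∂L/∂q = -4(q - 4) = 0 at q ∈ {4}.
The Hessian is diagonal: diag(L_pp, L_qq). Second derivatives: L_pp(1)=-72, L_pp(3)=24, L_pp(4)=-36; L_qq(4)=-4.
Local maxima occur where both diagonal entries negative: (1, 4), (4, 4). Count: 2.

2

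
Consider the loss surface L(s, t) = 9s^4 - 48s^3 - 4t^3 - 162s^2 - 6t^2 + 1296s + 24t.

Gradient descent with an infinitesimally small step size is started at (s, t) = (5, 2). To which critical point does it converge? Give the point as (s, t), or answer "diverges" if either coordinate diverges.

diverges

L is separable, so gradient descent decouples: s follows -∂L/∂s, t follows -∂L/∂t.
∂L/∂s = 36(s - 4)(s - 3)(s + 3); at s=5 this is 576, so s decreases.
∂L/∂t = -12(t - 1)(t + 2); at t=2 this is -48, so t increases.
The t-coordinate has no critical point in that direction and runs off to infinity.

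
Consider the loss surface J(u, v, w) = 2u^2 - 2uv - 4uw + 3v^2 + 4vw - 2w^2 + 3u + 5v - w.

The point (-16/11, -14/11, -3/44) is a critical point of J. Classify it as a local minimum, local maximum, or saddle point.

saddle point

The Hessian is constant: H = [[4, -2, -4], [-2, 6, 4], [-4, 4, -4]].
Leading principal minors: Δ₁ = 4, Δ₂ = 20, Δ₃ = -176.
The minors fit neither the all-positive nor the alternating-sign pattern, so H is indefinite: a saddle point.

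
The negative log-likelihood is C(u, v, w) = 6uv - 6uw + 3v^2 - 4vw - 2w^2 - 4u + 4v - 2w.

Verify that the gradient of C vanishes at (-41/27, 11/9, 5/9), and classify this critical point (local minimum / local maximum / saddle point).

∇C = (6v - 6w - 4, 6u + 6v - 4w + 4, -6u - 4v - 4w - 2); substituting (-41/27, 11/9, 5/9) gives ∇C = (0, 0, 0), so (-41/27, 11/9, 5/9) is indeed a critical point.
The Hessian is constant: H = [[0, 6, -6], [6, 6, -4], [-6, -4, -4]].
Leading principal minors: Δ₁ = 0, Δ₂ = -36, Δ₃ = 216.
The minors fit neither the all-positive nor the alternating-sign pattern, so H is indefinite: a saddle point.

saddle point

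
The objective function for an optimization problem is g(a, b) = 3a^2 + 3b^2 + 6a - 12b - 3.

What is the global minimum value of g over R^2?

-18

g(a,b) separates as P(a) + Q(b) − 3, so its minimum is min P + min Q − 3.
P'(a) = 6a + 6 vanishes at a ∈ {-1}; Q'(b) = 6b - 12 vanishes at b ∈ {2}.
Local minima of P (where P''>0): P(-1)=-3. Local minima of Q: Q(2)=-12.
So the global minimum of g is P(-1) + Q(2) − 3 = -3 − 12 − 3 = -18, attained at (-1, 2).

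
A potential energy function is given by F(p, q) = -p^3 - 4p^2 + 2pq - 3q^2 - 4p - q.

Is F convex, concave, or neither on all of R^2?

The term -p^3 is cubic, so the Hessian is not constant.
∂²F/∂p² = -6p - 8, which takes both signs as p varies (negative for sufficiently large p). A diagonal entry of the Hessian changing sign means the Hessian is neither positive- nor negative-semidefinite on all of R^2.

neither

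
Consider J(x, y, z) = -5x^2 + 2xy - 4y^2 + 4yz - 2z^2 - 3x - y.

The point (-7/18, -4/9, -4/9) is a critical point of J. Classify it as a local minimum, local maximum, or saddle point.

local maximum

The Hessian is constant: H = [[-10, 2, 0], [2, -8, 4], [0, 4, -4]].
Leading principal minors: Δ₁ = -10, Δ₂ = 76, Δ₃ = -144.
The minors alternate sign starting negative (−, +, −), so H is negative definite: a local maximum.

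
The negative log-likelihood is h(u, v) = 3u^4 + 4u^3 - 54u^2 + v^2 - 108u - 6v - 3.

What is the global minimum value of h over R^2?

-471

h(u,v) separates as P(u) + Q(v) − 3, so its minimum is min P + min Q − 3.
P'(u) = 12(u - 3)(u + 1)(u + 3) vanishes at u ∈ {-3, -1, 3}; Q'(v) = 2v - 6 vanishes at v ∈ {3}.
Local minima of P (where P''>0): P(-3)=-27, P(3)=-459. Local minima of Q: Q(3)=-9.
So the global minimum of h is P(3) + Q(3) − 3 = -459 − 9 − 3 = -471, attained at (3, 3).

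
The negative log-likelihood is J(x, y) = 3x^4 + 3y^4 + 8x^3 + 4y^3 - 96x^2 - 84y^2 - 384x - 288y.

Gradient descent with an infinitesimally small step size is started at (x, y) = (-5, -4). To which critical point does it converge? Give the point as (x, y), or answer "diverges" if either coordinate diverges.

J is separable, so gradient descent decouples: x follows -∂J/∂x, y follows -∂J/∂y.
∂J/∂x = 12(x - 4)(x + 2)(x + 4); at x=-5 this is -324, so x increases.
∂J/∂y = 12(y - 4)(y + 2)(y + 3); at y=-4 this is -192, so y increases.
x converges to its nearest critical value -4 (a local min of the x-part); y converges to -3. The iterate converges to (-4, -3).

(-4, -3)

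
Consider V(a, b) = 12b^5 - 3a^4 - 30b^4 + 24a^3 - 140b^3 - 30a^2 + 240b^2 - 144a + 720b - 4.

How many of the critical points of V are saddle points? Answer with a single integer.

V separates as a function of a plus a function of b, so ∇V=0 decouples.
∂V/∂a = -12(a - 4)(a - 3)(a + 1) = 0 at a ∈ {-1, 3, 4}; ∂V/∂b = 60(b - 3)(b - 2)(b + 1)(b + 2) = 0 at b ∈ {-2, -1, 2, 3}.
The Hessian is diagonal: diag(V_aa, V_bb). Second derivatives: V_aa(-1)=-240, V_aa(3)=48, V_aa(4)=-60; V_bb(-2)=-1200, V_bb(-1)=720, V_bb(2)=-720, V_bb(3)=1200.
Saddle points occur where the two diagonal entries have opposite signs: (-1, -1), (-1, 3), (3, -2), (3, 2), (4, -1), (4, 3). Count: 6.

6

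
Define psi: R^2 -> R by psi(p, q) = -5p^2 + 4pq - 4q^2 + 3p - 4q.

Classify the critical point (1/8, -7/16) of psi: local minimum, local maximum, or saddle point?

The Hessian of psi is constant: H = [[-10, 4], [4, -8]].
det(H) = (-10)·(-8) − 4² = 64.
det(H) > 0 and tr(H) = -18 < 0, so H is negative definite and the point is a local maximum.

local maximum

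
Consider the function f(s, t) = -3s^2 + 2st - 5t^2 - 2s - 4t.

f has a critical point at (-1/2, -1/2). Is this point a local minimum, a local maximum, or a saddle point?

local maximum

The Hessian of f is constant: H = [[-6, 2], [2, -10]].
det(H) = (-6)·(-10) − 2² = 56.
det(H) > 0 and tr(H) = -16 < 0, so H is negative definite and the point is a local maximum.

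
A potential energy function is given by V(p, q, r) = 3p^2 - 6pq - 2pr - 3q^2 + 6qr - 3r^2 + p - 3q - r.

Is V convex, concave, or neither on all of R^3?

neither

V is quadratic, so its Hessian is the constant matrix H = [[6, -6, -2], [-6, -6, 6], [-2, 6, -6]].
Leading principal minors: 6, -72, 384.
Neither pattern holds ⇒ H is indefinite ⇒ neither convex nor concave.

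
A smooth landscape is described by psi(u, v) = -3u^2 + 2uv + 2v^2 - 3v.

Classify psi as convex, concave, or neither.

psi is quadratic, so its Hessian is the constant matrix H = [[-6, 2], [2, 4]].
det(H) = -28, tr(H) = -2.
det(H) < 0, so H is indefinite: neither convex nor concave.

neither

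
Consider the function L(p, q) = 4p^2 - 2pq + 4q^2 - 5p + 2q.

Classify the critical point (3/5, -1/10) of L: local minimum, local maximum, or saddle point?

The Hessian of L is constant: H = [[8, -2], [-2, 8]].
det(H) = 8·8 − (-2)² = 60.
det(H) > 0 and tr(H) = 16 > 0, so H is positive definite and the point is a local minimum.

local minimum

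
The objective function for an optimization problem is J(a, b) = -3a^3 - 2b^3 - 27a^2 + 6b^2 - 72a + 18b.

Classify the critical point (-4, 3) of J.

The mixed partial ∂²J/∂a∂b is 0, so the Hessian at any point is diag(J_aa, J_bb) = diag(-18(a + 3), 12(-b + 1)).
At (-4, 3): H = diag(18, -24).
The eigenvalues have opposite signs, so H is indefinite: a saddle point.

saddle point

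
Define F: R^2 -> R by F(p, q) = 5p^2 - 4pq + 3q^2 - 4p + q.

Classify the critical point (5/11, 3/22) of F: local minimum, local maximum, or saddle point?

local minimum

The Hessian of F is constant: H = [[10, -4], [-4, 6]].
det(H) = 10·6 − (-4)² = 44.
det(H) > 0 and tr(H) = 16 > 0, so H is positive definite and the point is a local minimum.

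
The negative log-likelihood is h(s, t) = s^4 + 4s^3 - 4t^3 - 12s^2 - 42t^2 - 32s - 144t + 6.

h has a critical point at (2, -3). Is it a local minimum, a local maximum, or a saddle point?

saddle point

The mixed partial ∂²h/∂s∂t is 0, so the Hessian at any point is diag(h_ss, h_tt) = diag(12(s^2 + 2s - 2), -12(2t + 7)).
At (2, -3): H = diag(72, -12).
The eigenvalues have opposite signs, so H is indefinite: a saddle point.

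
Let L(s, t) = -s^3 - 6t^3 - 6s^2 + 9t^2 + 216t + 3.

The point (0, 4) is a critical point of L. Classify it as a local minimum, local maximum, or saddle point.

local maximum

The mixed partial ∂²L/∂s∂t is 0, so the Hessian at any point is diag(L_ss, L_tt) = diag(-6(s + 2), 18(-2t + 1)).
At (0, 4): H = diag(-12, -126).
Both eigenvalues are negative, so H is negative definite: a local maximum.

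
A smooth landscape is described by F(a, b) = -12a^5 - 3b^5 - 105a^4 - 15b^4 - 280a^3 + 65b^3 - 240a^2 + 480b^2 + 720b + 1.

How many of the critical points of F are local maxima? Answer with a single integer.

4

F separates as a function of a plus a function of b, so ∇F=0 decouples.
∂F/∂a = -60a(a + 1)(a + 2)(a + 4) = 0 at a ∈ {-4, -2, -1, 0}; ∂F/∂b = -15(b - 4)(b + 1)(b + 3)(b + 4) = 0 at b ∈ {-4, -3, -1, 4}.
The Hessian is diagonal: diag(F_aa, F_bb). Second derivatives: F_aa(-4)=1440, F_aa(-2)=-240, F_aa(-1)=180, F_aa(0)=-480; F_bb(-4)=360, F_bb(-3)=-210, F_bb(-1)=450, F_bb(4)=-4200.
Local maxima occur where both diagonal entries negative: (-2, -3), (-2, 4), (0, -3), (0, 4). Count: 4.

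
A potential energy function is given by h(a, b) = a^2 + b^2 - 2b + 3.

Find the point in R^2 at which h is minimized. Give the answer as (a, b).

h(a,b) separates as P(a) + Q(b) + 3, so its minimum is min P + min Q + 3.
P'(a) = 2a vanishes at a ∈ {0}; Q'(b) = 2b - 2 vanishes at b ∈ {1}.
Local minima of P (where P''>0): P(0)=0. Local minima of Q: Q(1)=-1.
So the global minimum of h is P(0) + Q(1) + 3 = 0 − 1 + 3 = 2, attained at (0, 1).

(0, 1)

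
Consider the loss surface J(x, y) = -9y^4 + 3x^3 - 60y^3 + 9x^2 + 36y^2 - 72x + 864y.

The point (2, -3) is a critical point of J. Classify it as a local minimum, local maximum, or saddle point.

The mixed partial ∂²J/∂x∂y is 0, so the Hessian at any point is diag(J_xx, J_yy) = diag(18(x + 1), 36(-3y^2 - 10y + 2)).
At (2, -3): H = diag(54, 180).
Both eigenvalues are positive, so H is positive definite: a local minimum.

local minimum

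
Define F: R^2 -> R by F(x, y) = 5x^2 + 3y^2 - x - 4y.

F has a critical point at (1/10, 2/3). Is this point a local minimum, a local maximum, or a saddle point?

local minimum

The Hessian of F is constant: H = [[10, 0], [0, 6]].
det(H) = 10·6 − 0² = 60.
det(H) > 0 and tr(H) = 16 > 0, so H is positive definite and the point is a local minimum.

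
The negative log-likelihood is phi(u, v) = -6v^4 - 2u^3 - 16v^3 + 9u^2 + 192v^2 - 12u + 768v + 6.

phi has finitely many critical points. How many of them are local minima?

1

phi separates as a function of u plus a function of v, so ∇phi=0 decouples.
∂phi/∂u = -6(u - 2)(u - 1) = 0 at u ∈ {1, 2}; ∂phi/∂v = -24(v - 4)(v + 2)(v + 4) = 0 at v ∈ {-4, -2, 4}.
The Hessian is diagonal: diag(phi_uu, phi_vv). Second derivatives: phi_uu(1)=6, phi_uu(2)=-6; phi_vv(-4)=-384, phi_vv(-2)=288, phi_vv(4)=-1152.
Local minima occur where both diagonal entries positive: (1, -2). Count: 1.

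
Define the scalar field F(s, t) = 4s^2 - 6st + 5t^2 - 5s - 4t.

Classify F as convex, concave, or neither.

convex

F is quadratic, so its Hessian is the constant matrix H = [[8, -6], [-6, 10]].
det(H) = 44, tr(H) = 18.
det(H) > 0 and tr(H) > 0, so H is positive definite everywhere: convex.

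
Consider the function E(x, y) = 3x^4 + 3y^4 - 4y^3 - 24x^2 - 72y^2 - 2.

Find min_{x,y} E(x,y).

E(x,y) separates as P(x) + Q(y) − 2, so its minimum is min P + min Q − 2.
P'(x) = 12x(x - 2)(x + 2) vanishes at x ∈ {-2, 0, 2}; Q'(y) = 12y(y - 4)(y + 3) vanishes at y ∈ {-3, 0, 4}.
Local minima of P (where P''>0): P(-2)=-48, P(2)=-48. Local minima of Q: Q(-3)=-297, Q(4)=-640.
So the global minimum of E is P(-2) + Q(4) − 2 = -48 − 640 − 2 = -690, attained at (-2, 4).

-690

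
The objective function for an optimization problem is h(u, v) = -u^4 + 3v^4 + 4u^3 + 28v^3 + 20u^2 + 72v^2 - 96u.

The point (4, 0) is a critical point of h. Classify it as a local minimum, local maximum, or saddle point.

saddle point

The mixed partial ∂²h/∂u∂v is 0, so the Hessian at any point is diag(h_uu, h_vv) = diag(4(-3u^2 + 6u + 10), 12(3v^2 + 14v + 12)).
At (4, 0): H = diag(-56, 144).
The eigenvalues have opposite signs, so H is indefinite: a saddle point.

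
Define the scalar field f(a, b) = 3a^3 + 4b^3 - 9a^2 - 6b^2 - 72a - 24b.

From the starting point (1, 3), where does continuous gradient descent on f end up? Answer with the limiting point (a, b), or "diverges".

(4, 2)

f is separable, so gradient descent decouples: a follows -∂f/∂a, b follows -∂f/∂b.
∂f/∂a = 9(a - 4)(a + 2); at a=1 this is -81, so a increases.
∂f/∂b = 12(b - 2)(b + 1); at b=3 this is 48, so b decreases.
a converges to its nearest critical value 4 (a local min of the a-part); b converges to 2. The iterate converges to (4, 2).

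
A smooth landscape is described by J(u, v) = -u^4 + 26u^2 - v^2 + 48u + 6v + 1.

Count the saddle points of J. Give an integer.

1

J separates as a function of u plus a function of v, so ∇J=0 decouples.
∂J/∂u = -4(u - 4)(u + 1)(u + 3) = 0 at u ∈ {-3, -1, 4}; ∂J/∂v = -2(v - 3) = 0 at v ∈ {3}.
The Hessian is diagonal: diag(J_uu, J_vv). Second derivatives: J_uu(-3)=-56, J_uu(-1)=40, J_uu(4)=-140; J_vv(3)=-2.
Saddle points occur where the two diagonal entries have opposite signs: (-1, 3). Count: 1.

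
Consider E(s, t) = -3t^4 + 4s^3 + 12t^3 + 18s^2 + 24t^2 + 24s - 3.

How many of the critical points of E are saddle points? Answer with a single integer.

3

E separates as a function of s plus a function of t, so ∇E=0 decouples.
∂E/∂s = 12(s + 1)(s + 2) = 0 at s ∈ {-2, -1}; ∂E/∂t = -12t(t - 4)(t + 1) = 0 at t ∈ {-1, 0, 4}.
The Hessian is diagonal: diag(E_ss, E_tt). Second derivatives: E_ss(-2)=-12, E_ss(-1)=12; E_tt(-1)=-60, E_tt(0)=48, E_tt(4)=-240.
Saddle points occur where the two diagonal entries have opposite signs: (-2, 0), (-1, -1), (-1, 4). Count: 3.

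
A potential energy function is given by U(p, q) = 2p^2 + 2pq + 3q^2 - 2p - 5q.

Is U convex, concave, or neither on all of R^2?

convex

U is quadratic, so its Hessian is the constant matrix H = [[4, 2], [2, 6]].
det(H) = 20, tr(H) = 10.
det(H) > 0 and tr(H) > 0, so H is positive definite everywhere: convex.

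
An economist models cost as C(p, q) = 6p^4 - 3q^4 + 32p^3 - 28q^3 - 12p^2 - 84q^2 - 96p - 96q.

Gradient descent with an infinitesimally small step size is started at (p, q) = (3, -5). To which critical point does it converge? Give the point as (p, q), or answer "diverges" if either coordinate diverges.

diverges

C is separable, so gradient descent decouples: p follows -∂C/∂p, q follows -∂C/∂q.
∂C/∂p = 24(p - 1)(p + 1)(p + 4); at p=3 this is 1344, so p decreases.
∂C/∂q = -12(q + 1)(q + 2)(q + 4); at q=-5 this is 144, so q decreases.
The q-coordinate has no critical point in that direction and runs off to infinity.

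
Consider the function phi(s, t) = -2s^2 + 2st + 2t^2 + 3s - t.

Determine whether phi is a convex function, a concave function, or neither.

neither

phi is quadratic, so its Hessian is the constant matrix H = [[-4, 2], [2, 4]].
det(H) = -20, tr(H) = 0.
det(H) < 0, so H is indefinite: neither convex nor concave.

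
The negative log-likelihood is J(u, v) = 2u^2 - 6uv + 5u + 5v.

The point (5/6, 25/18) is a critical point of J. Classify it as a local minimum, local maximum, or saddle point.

saddle point

The Hessian of J is constant: H = [[4, -6], [-6, 0]].
det(H) = 4·0 − (-6)² = -36.
Since det(H) < 0, H is indefinite and the critical point is a saddle point.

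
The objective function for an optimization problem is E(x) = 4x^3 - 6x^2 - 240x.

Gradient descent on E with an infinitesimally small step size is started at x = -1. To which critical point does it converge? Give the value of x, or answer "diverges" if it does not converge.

E'(x) = 12(x - 5)(x + 4), so E'(-1) = -216.
Gradient descent moves in the -E' direction, i.e. x is increasing.
The nearest critical point in that direction is x = 5, where E'' = 108 > 0 (a local minimum). The iterate converges there.

5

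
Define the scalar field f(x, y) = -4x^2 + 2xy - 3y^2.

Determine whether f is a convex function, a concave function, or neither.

concave

f is quadratic, so its Hessian is the constant matrix H = [[-8, 2], [2, -6]].
det(H) = 44, tr(H) = -14.
det(H) > 0 and tr(H) < 0, so H is negative definite everywhere: concave.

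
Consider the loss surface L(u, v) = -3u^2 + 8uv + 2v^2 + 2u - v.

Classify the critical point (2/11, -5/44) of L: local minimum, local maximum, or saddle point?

saddle point

The Hessian of L is constant: H = [[-6, 8], [8, 4]].
det(H) = (-6)·4 − 8² = -88.
Since det(H) < 0, H is indefinite and the critical point is a saddle point.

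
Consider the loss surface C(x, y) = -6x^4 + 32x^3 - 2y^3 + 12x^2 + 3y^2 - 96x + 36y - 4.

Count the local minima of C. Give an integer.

C separates as a function of x plus a function of y, so ∇C=0 decouples.
∂C/∂x = -24(x - 4)(x - 1)(x + 1) = 0 at x ∈ {-1, 1, 4}; ∂C/∂y = -6(y - 3)(y + 2) = 0 at y ∈ {-2, 3}.
The Hessian is diagonal: diag(C_xx, C_yy). Second derivatives: C_xx(-1)=-240, C_xx(1)=144, C_xx(4)=-360; C_yy(-2)=30, C_yy(3)=-30.
Local minima occur where both diagonal entries positive: (1, -2). Count: 1.

1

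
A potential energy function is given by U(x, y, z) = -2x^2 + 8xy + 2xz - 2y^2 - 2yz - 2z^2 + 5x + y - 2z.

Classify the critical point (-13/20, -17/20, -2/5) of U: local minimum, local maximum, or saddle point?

saddle point

The Hessian is constant: H = [[-4, 8, 2], [8, -4, -2], [2, -2, -4]].
Leading principal minors: Δ₁ = -4, Δ₂ = -48, Δ₃ = 160.
The minors fit neither the all-positive nor the alternating-sign pattern, so H is indefinite: a saddle point.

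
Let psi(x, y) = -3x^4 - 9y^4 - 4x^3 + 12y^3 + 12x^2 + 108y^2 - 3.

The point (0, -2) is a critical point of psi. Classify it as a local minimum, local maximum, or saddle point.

The mixed partial ∂²psi/∂x∂y is 0, so the Hessian at any point is diag(psi_xx, psi_yy) = diag(12(-3x^2 - 2x + 2), 36(-3y^2 + 2y + 6)).
At (0, -2): H = diag(24, -360).
The eigenvalues have opposite signs, so H is indefinite: a saddle point.

saddle point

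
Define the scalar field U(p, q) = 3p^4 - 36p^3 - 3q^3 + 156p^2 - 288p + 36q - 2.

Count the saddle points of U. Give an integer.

U separates as a function of p plus a function of q, so ∇U=0 decouples.
∂U/∂p = 12(p - 4)(p - 3)(p - 2) = 0 at p ∈ {2, 3, 4}; ∂U/∂q = -9(q - 2)(q + 2) = 0 at q ∈ {-2, 2}.
The Hessian is diagonal: diag(U_pp, U_qq). Second derivatives: U_pp(2)=24, U_pp(3)=-12, U_pp(4)=24; U_qq(-2)=36, U_qq(2)=-36.
Saddle points occur where the two diagonal entries have opposite signs: (2, 2), (3, -2), (4, 2). Count: 3.

3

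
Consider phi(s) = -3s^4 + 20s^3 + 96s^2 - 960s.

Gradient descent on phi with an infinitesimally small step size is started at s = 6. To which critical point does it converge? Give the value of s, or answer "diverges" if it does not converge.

diverges

phi'(s) = -12(s - 5)(s - 4)(s + 4), so phi'(6) = -240.
Gradient descent moves in the -phi' direction, i.e. s is increasing.
There is no critical point above s=6, and phi' keeps the same sign, so the iterate runs off to +∞.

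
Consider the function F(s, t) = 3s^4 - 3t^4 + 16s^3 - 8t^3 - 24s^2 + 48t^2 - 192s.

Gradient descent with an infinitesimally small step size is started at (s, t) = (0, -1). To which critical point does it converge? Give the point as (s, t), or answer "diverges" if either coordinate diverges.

(2, 0)

F is separable, so gradient descent decouples: s follows -∂F/∂s, t follows -∂F/∂t.
∂F/∂s = 12(s - 2)(s + 2)(s + 4); at s=0 this is -192, so s increases.
∂F/∂t = -12t(t - 2)(t + 4); at t=-1 this is -108, so t increases.
s converges to its nearest critical value 2 (a local min of the s-part); t converges to 0. The iterate converges to (2, 0).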